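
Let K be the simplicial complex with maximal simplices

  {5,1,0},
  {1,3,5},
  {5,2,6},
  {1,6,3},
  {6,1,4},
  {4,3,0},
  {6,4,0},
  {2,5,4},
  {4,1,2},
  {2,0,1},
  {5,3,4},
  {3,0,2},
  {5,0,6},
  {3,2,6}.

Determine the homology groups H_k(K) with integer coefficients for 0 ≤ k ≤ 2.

Fix the vertex order 0 < 1 < 2 < 3 < 4 < 5 < 6 and write every simplex with vertices in increasing order. Then dim K = 2 and the simplices of K are:

  0-simplices (7): [0], [1], [2], [3], [4], [5], [6]
  1-simplices (21): [0,1], [0,2], [0,3], [0,4], [0,5], [0,6], [1,2], [1,3], [1,4], [1,5], [1,6], [2,3], [2,4], [2,5], [2,6], [3,4], [3,5], [3,6], [4,5], [4,6], [5,6]
  2-simplices (14): [0,1,2], [0,1,5], [0,2,3], [0,3,4], [0,4,6], [0,5,6], [1,2,4], [1,3,5], [1,3,6], [1,4,6], [2,3,6], [2,4,5], [2,5,6], [3,4,5]

so the chain groups are C_0 ≅ Z^7, C_1 ≅ Z^21, C_2 ≅ Z^14.

∂_1: C_1 → C_0 is given by ∂[p,q] = [q] − [p]. For instance
  ∂[1,5] = [5] − [1].
As a 7×21 matrix over Z this has rank 6, with invariant factors (1,1,1,1,1,1).

Boundary ∂_2: C_2 → C_1 acts by ∂[p,q,r] = [q,r] − [p,r] + [p,q]. For instance
  ∂[1,4,6] = [4,6] − [1,6] + [1,4],
  ∂[0,2,3] = [2,3] − [0,3] + [0,2].
This gives a 21×14 integer matrix of rank 13; reducing to Smith normal form yields diagonal entries (1,1,1,1,1,1,1,1,1,1,1,1,1).

Now H_k = ker ∂_k / im ∂_{k+1}, so:

  H_0: rank C_0 − rank ∂_1 = 7 − 6 = 1, and the invariant factors of ∂_1 are all 1, so H_0 ≅ Z.
  H_1: rank ker ∂_1 − rank ∂_2 = (21 − 6) − 13 = 2, and the invariant factors of ∂_2 are all 1, so H_1 ≅ Z^2.
  H_2: rank ker ∂_2 − rank ∂_3 = (14 − 13) − 0 = 1, and there is no ∂_3, so H_2 ≅ Z.

(K is a triangulation of the torus T^2.)

H_0 = Z,  H_1 = Z^2,  H_2 = Z.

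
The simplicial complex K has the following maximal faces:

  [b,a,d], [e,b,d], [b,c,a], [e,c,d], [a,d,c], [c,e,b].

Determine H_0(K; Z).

H_0 ≅ Z.

Take the total order a < b < c < d < e on the vertex set. Then K (dimension 2) consists of the simplices:

  0-simplices (5): a, b, c, d, e
  1-simplices (9): ab, ac, ad, bc, bd, be, cd, ce, de
  2-simplices (6): abc, abd, acd, bce, bde, cde

giving chain groups C_0 ≅ Z^5, C_1 ≅ Z^9, C_2 ≅ Z^6.

Boundary ∂_1: C_1 → C_0 is given by ∂[p,q] = [q] − [p].
The 5×9 boundary matrix has rank 4 and Smith normal form diag(1,1,1,1).

Boundary ∂_2: C_2 → C_1 sends each 2-simplex [p,q,r] to [q,r] − [p,r] + [p,q]. For instance
  ∂bce = ce − be + bc,
  ∂bde = de − be + bd.
The 9×6 boundary matrix has rank 5 and Smith normal form diag(1,1,1,1,1).

Now H_k = ker ∂_k / im ∂_{k+1}, so:

  H_0: rank C_0 − rank ∂_1 = 5 − 4 = 1, and the invariant factors of ∂_1 are all 1, so H_0 = Z.

(K is a triangulation of the 2-sphere S^2.)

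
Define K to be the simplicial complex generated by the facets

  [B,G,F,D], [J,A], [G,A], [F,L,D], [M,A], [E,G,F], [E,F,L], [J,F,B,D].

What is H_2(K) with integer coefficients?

H_2 ≅ 0.

K has 9 vertices, 17 edges, 10 triangles, 2 3-simplices.
rank ∂_2 = 8, rank ∂_3 = 2 ⇒ b_2 = 10 − 8 − 2 = 0; all invariant factors of ∂_3 are 1 so no torsion. So H_2 = 0.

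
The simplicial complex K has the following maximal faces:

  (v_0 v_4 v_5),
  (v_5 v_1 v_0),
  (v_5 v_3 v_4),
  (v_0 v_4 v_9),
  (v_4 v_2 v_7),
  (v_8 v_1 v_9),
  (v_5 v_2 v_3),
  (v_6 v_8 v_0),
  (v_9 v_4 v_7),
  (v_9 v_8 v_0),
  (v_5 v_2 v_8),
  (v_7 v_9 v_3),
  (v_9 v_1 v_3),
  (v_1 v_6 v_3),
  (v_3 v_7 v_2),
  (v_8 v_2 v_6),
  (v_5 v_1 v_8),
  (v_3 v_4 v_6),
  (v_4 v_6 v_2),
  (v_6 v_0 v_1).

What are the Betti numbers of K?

b_0 = 1, b_1 = 1, b_2 = 0.

We work with the vertex ordering v_0 < v_1 < v_2 < v_3 < v_4 < v_5 < v_6 < v_7 < v_8 < v_9. The simplices of K, each written with vertices in increasing order, are:

  0-simplices (10): [v_0], [v_1], [v_2], [v_3], [v_4], [v_5], [v_6], [v_7], [v_8], [v_9]
  1-simplices (30): (30 of them)
  2-simplices (20): (20 of them)

giving chain groups C_0 ≅ Z^10, C_1 ≅ Z^30, C_2 ≅ Z^20.

The boundary map ∂_1: C_1 → C_0 maps an edge to its endpoints' difference, ∂[p,q] = q − p.
The resulting 10×30 matrix has rank 9, and its Smith normal form has invariant factors (1,1,1,1,1,1,1,1,1).

∂_2: C_2 → C_1 sends each 2-simplex [p,q,r] to [q,r] − [p,r] + [p,q]. For instance
  ∂[v_0,v_1,v_6] = [v_1,v_6] − [v_0,v_6] + [v_0,v_1],
  ∂[v_1,v_5,v_8] = [v_5,v_8] − [v_1,v_8] + [v_1,v_5].
The resulting 30×20 matrix has rank 20, and its Smith normal form has invariant factors (1,1,1,1,1,1,1,1,1,1,1,1,1,1,1,1,1,1,1,2).

Reading off H_k = ker ∂_k / im ∂_{k+1}:

  H_0: rank C_0 − rank ∂_1 = 10 − 9 = 1, and the invariant factors of ∂_1 are all 1, so H_0 ≅ Z.
  H_1: rank ker ∂_1 − rank ∂_2 = (30 − 9) − 20 = 1, and ∂_2 has invariant factor 2 > 1, so H_1 ≅ Z ⊕ Z/2.
  H_2: rank ker ∂_2 − rank ∂_3 = (20 − 20) − 0 = 0, and there is no ∂_3, so H_2 ≅ 0.

Hence the Betti numbers are b_0 = 1, b_1 = 1, b_2 = 0.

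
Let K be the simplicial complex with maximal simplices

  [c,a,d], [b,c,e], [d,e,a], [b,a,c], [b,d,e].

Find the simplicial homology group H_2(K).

Order the vertices as a < b < c < d < e. Listing each simplex with vertices in this order, K has dimension 2 with simplices:

  0-simplices (5): a, b, c, d, e
  1-simplices (10): ab, ac, ad, ae, bc, bd, be, cd, ce, de
  2-simplices (5): abc, acd, ade, bce, bde

giving chain groups C_0 ≅ Z^5, C_1 ≅ Z^10, C_2 ≅ Z^5.

The boundary map ∂_1: C_1 → C_0 sends each edge [p,q] (with p < q) to q − p. For instance
  ∂ab = b − a.
As a 5×10 matrix over Z this has rank 4, with invariant factors (1,1,1,1).

Boundary ∂_2: C_2 → C_1 sends each 2-simplex [p,q,r] to [q,r] − [p,r] + [p,q]. For instance
  ∂bce = ce − be + bc,
  ∂ade = de − ae + ad.
As a 10×5 matrix over Z this has rank 5, with invariant factors (1,1,1,1,1).

Reading off H_k = ker ∂_k / im ∂_{k+1}:

  H_2: rank ker ∂_2 − rank ∂_3 = (5 − 5) − 0 = 0, and there is no ∂_3, so H_2 = 0.

(K is a triangulation of the Möbius band.)

H_2 ≅ 0.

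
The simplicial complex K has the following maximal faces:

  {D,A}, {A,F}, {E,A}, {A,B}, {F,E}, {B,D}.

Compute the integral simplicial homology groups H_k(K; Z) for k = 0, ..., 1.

H_0 ≅ Z,  H_1 ≅ Z^2.

K has 5 vertices, 6 edges.
rank ∂_0 = 0, rank ∂_1 = 4 ⇒ b_0 = 5 − 0 − 4 = 1; all invariant factors of ∂_1 are 1 so no torsion. So H_0 ≅ Z.
rank ∂_1 = 4, rank ∂_2 = 0 ⇒ b_1 = 6 − 4 − 0 = 2. So H_1 ≅ Z^2.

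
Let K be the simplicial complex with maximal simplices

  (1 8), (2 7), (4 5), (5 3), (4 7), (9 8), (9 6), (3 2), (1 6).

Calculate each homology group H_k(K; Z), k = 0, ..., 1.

H_0 = Z^2,  H_1 = Z^2.

We work with the vertex ordering 1 < 2 < 3 < 4 < 5 < 6 < 7 < 8 < 9. The simplices of K, each written with vertices in increasing order, are:

  0-simplices (9): [1], [2], [3], [4], [5], [6], [7], [8], [9]
  1-simplices (9): [1,6], [1,8], [2,3], [2,7], [3,5], [4,5], [4,7], [6,9], [8,9]

so the chain groups are C_0 ≅ Z^9, C_1 ≅ Z^9.

The boundary map ∂_1: C_1 → C_0 maps an edge to its endpoints' difference, ∂[p,q] = q − p.
The 9×9 boundary matrix has rank 7 and Smith normal form diag(1,1,1,1,1,1,1).

Computing H_k = (kernel of ∂_k) / (image of ∂_{k+1}):

  H_0: rank C_0 − rank ∂_1 = 9 − 7 = 2, and the invariant factors of ∂_1 are all 1, so H_0 = Z^2.
  H_1: rank ker ∂_1 − rank ∂_2 = (9 − 7) − 0 = 2, and there is no ∂_2, so H_1 = Z^2.

As a check, the Euler characteristic is 9 − 9 = 0, which agrees with 2 − 2 = 0.
(K is a triangulation of the disjoint union of the circle S^1 and the circle S^1.)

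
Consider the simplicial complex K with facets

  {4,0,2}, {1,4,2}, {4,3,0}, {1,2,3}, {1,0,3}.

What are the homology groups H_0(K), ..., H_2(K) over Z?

Take the total order 0 < 1 < 2 < 3 < 4 on the vertex set. Then K (dimension 2) consists of the simplices:

  0-simplices (5): [0], [1], [2], [3], [4]
  1-simplices (10): [0,1], [0,2], [0,3], [0,4], [1,2], [1,3], [1,4], [2,3], [2,4], [3,4]
  2-simplices (5): [0,1,3], [0,2,4], [0,3,4], [1,2,3], [1,2,4]

so the chain groups are C_0 ≅ Z^5, C_1 ≅ Z^10, C_2 ≅ Z^5.

∂_1: C_1 → C_0 is given by ∂[p,q] = [q] − [p].
As a 5×10 matrix over Z this has rank 4, with invariant factors (1,1,1,1).

Boundary ∂_2: C_2 → C_1 maps a triangle to the signed sum of its edges. For instance
  ∂[1,2,3] = [2,3] − [1,3] + [1,2],
  ∂[0,2,4] = [2,4] − [0,4] + [0,2].
This gives a 10×5 integer matrix of rank 5; reducing to Smith normal form yields diagonal entries (1,1,1,1,1).

Now H_k = ker ∂_k / im ∂_{k+1}, so:

  H_0: rank C_0 − rank ∂_1 = 5 − 4 = 1, and the invariant factors of ∂_1 are all 1, so H_0 ≅ Z.
  H_1: rank ker ∂_1 − rank ∂_2 = (10 − 4) − 5 = 1, and the invariant factors of ∂_2 are all 1, so H_1 ≅ Z.
  H_2: rank ker ∂_2 − rank ∂_3 = (5 − 5) − 0 = 0, and there is no ∂_3, so H_2 ≅ 0.

As a check, the Euler characteristic is 5 − 10 + 5 = 0, which agrees with 1 − 1 + 0 = 0.

H_0 ≅ Z,  H_1 ≅ Z,  H_2 = 0.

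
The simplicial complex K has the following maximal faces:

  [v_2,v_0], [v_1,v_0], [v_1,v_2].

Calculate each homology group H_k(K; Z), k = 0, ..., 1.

H_0 ≅ Z,  H_1 ≅ Z.

Fix the vertex order v_0 < v_1 < v_2 and write every simplex with vertices in increasing order. Then dim K = 1 and the simplices of K are:

  0-simplices (3): [v_0], [v_1], [v_2]
  1-simplices (3): [v_0,v_1], [v_0,v_2], [v_1,v_2]

so the chain groups are C_0 ≅ Z^3, C_1 ≅ Z^3.

∂_1: C_1 → C_0 sends each edge [p,q] (with p < q) to q − p. For instance
  ∂[v_0,v_2] = [v_2] − [v_0].
The resulting 3×3 matrix has rank 2, and its Smith normal form has invariant factors (1,1).

Computing H_k = (kernel of ∂_k) / (image of ∂_{k+1}):

  H_0: rank C_0 − rank ∂_1 = 3 − 2 = 1, and the invariant factors of ∂_1 are all 1, so H_0 = Z.
  H_1: rank ker ∂_1 − rank ∂_2 = (3 − 2) − 0 = 1, and there is no ∂_2, so H_1 = Z.

As a check, the Euler characteristic is 3 − 3 = 0, which agrees with 1 − 1 = 0.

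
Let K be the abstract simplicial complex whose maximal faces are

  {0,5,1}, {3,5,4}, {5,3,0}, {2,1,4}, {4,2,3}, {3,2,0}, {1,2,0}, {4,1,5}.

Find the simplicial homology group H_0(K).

H_0 = Z.

Take the total order 0 < 1 < 2 < 3 < 4 < 5 on the vertex set. Then K (dimension 2) consists of the simplices:

  0-simplices (6): [0], [1], [2], [3], [4], [5]
  1-simplices (12): [0,1], [0,2], [0,3], [0,5], [1,2], [1,4], [1,5], [2,3], [2,4], [3,4], [3,5], [4,5]
  2-simplices (8): [0,1,2], [0,1,5], [0,2,3], [0,3,5], [1,2,4], [1,4,5], [2,3,4], [3,4,5]

giving chain groups C_0 ≅ Z^6, C_1 ≅ Z^12, C_2 ≅ Z^8.

The boundary map ∂_1: C_1 → C_0 is given by ∂[p,q] = [q] − [p].
As a 6×12 matrix over Z this has rank 5, with invariant factors (1,1,1,1,1).

Boundary ∂_2: C_2 → C_1 maps a triangle to the signed sum of its edges. For instance
  ∂[1,4,5] = [4,5] − [1,5] + [1,4],
  ∂[0,3,5] = [3,5] − [0,5] + [0,3].
The resulting 12×8 matrix has rank 7, and its Smith normal form has invariant factors (1,1,1,1,1,1,1).

Reading off H_k = ker ∂_k / im ∂_{k+1}:

  H_0: rank C_0 − rank ∂_1 = 6 − 5 = 1, and the invariant factors of ∂_1 are all 1, so H_0 ≅ Z.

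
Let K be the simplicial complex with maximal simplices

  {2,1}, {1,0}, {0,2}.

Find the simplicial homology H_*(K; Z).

H_0 ≅ Z,  H_1 ≅ Z.

Fix the vertex order 0 < 1 < 2 and write every simplex with vertices in increasing order. Then dim K = 1 and the simplices of K are:

  0-simplices (3): [0], [1], [2]
  1-simplices (3): [0,1], [0,2], [1,2]

Hence C_0 ≅ Z^3, C_1 ≅ Z^3.

Boundary ∂_1: C_1 → C_0 sends each edge [p,q] (with p < q) to q − p. For instance
  ∂[1,2] = [2] − [1].
This gives a 3×3 integer matrix of rank 2; reducing to Smith normal form yields diagonal entries (1,1).

From H_k ≅ ker(∂_k) / im(∂_{k+1}) we obtain:

  H_0: rank C_0 − rank ∂_1 = 3 − 2 = 1, and the invariant factors of ∂_1 are all 1, so H_0 ≅ Z.
  H_1: rank ker ∂_1 − rank ∂_2 = (3 − 2) − 0 = 1, and there is no ∂_2, so H_1 ≅ Z.

As a check, the Euler characteristic is 3 − 3 = 0, which agrees with 1 − 1 = 0.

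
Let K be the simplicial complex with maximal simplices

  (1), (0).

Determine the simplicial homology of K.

Order the vertices as 0 < 1. Listing each simplex with vertices in this order, K has dimension 0 with simplices:

  0-simplices (2): [0], [1]

Hence C_0 ≅ Z^2.

Computing H_k = (kernel of ∂_k) / (image of ∂_{k+1}):

  H_0: rank C_0 − rank ∂_1 = 2 − 0 = 2, and there is no ∂_1, so H_0 ≅ Z^2.

H_0 ≅ Z^2.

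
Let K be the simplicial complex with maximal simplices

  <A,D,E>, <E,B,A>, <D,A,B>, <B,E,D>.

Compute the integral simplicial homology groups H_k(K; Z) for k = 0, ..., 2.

H_0 = Z,  H_1 = 0,  H_2 = Z.

We work with the vertex ordering A < B < D < E. The simplices of K, each written with vertices in increasing order, are:

  0-simplices (4): A, B, D, E
  1-simplices (6): AB, AD, AE, BD, BE, DE
  2-simplices (4): ABD, ABE, ADE, BDE

giving chain groups C_0 ≅ Z^4, C_1 ≅ Z^6, C_2 ≅ Z^4.

The boundary map ∂_1: C_1 → C_0 maps an edge to its endpoints' difference, ∂[p,q] = q − p. For instance
  ∂BE = E − B.
The 4×6 boundary matrix has rank 3 and Smith normal form diag(1,1,1).

The boundary map ∂_2: C_2 → C_1 sends each 2-simplex [p,q,r] to [q,r] − [p,r] + [p,q]. For instance
  ∂ABD = BD − AD + AB,
  ∂ADE = DE − AE + AD.
The 6×4 boundary matrix has rank 3 and Smith normal form diag(1,1,1).

Reading off H_k = ker ∂_k / im ∂_{k+1}:

  H_0: rank C_0 − rank ∂_1 = 4 − 3 = 1, and the invariant factors of ∂_1 are all 1, so H_0 = Z.
  H_1: rank ker ∂_1 − rank ∂_2 = (6 − 3) − 3 = 0, and the invariant factors of ∂_2 are all 1, so H_1 = 0.
  H_2: rank ker ∂_2 − rank ∂_3 = (4 − 3) − 0 = 1, and there is no ∂_3, so H_2 = Z.

As a check, the Euler characteristic is 4 − 6 + 4 = 2, which agrees with 1 − 0 + 1 = 2.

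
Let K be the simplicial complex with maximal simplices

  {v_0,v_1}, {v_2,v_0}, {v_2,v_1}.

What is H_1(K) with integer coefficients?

Order the vertices as v_0 < v_1 < v_2. Listing each simplex with vertices in this order, K has dimension 1 with simplices:

  0-simplices (3): [v_0], [v_1], [v_2]
  1-simplices (3): [v_0,v_1], [v_0,v_2], [v_1,v_2]

Hence C_0 ≅ Z^3, C_1 ≅ Z^3.

∂_1: C_1 → C_0 is given by ∂[p,q] = [q] − [p]. For instance
  ∂[v_0,v_2] = [v_2] − [v_0].
The 3×3 boundary matrix has rank 2 and Smith normal form diag(1,1).

Computing H_k = (kernel of ∂_k) / (image of ∂_{k+1}):

  H_1: rank ker ∂_1 − rank ∂_2 = (3 − 2) − 0 = 1, and there is no ∂_2, so H_1 = Z.

(K is a triangulation of the circle S^1.)

H_1 = Z.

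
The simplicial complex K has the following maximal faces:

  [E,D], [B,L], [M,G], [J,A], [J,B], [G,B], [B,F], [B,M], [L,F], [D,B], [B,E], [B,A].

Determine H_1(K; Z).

We work with the vertex ordering A < B < D < E < F < G < J < L < M. The simplices of K, each written with vertices in increasing order, are:

  0-simplices (9): A, B, D, E, F, G, J, L, M
  1-simplices (12): AB, AJ, BD, BE, BF, BG, BJ, BL, BM, DE, FL, GM

giving chain groups C_0 ≅ Z^9, C_1 ≅ Z^12.

∂_1: C_1 → C_0 maps an edge to its endpoints' difference, ∂[p,q] = q − p.
As a 9×12 matrix over Z this has rank 8, with invariant factors (1,1,1,1,1,1,1,1).

Computing H_k = (kernel of ∂_k) / (image of ∂_{k+1}):

  H_1: rank ker ∂_1 − rank ∂_2 = (12 − 8) − 0 = 4, and there is no ∂_2, so H_1 ≅ Z^4.

H_1 ≅ Z^4.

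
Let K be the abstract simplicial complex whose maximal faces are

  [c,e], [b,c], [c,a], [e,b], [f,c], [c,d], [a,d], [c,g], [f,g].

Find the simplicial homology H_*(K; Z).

Take the total order a < b < c < d < e < f < g on the vertex set. Then K (dimension 1) consists of the simplices:

  0-simplices (7): a, b, c, d, e, f, g
  1-simplices (9): ac, ad, bc, be, cd, ce, cf, cg, fg

giving chain groups C_0 ≅ Z^7, C_1 ≅ Z^9.

∂_1: C_1 → C_0 sends each edge [p,q] (with p < q) to q − p. For instance
  ∂ce = e − c.
As a 7×9 matrix over Z this has rank 6, with invariant factors (1,1,1,1,1,1).

Reading off H_k = ker ∂_k / im ∂_{k+1}:

  H_0: rank C_0 − rank ∂_1 = 7 − 6 = 1, and the invariant factors of ∂_1 are all 1, so H_0 ≅ Z.
  H_1: rank ker ∂_1 − rank ∂_2 = (9 − 6) − 0 = 3, and there is no ∂_2, so H_1 ≅ Z^3.

H_0 = Z,  H_1 = Z^3.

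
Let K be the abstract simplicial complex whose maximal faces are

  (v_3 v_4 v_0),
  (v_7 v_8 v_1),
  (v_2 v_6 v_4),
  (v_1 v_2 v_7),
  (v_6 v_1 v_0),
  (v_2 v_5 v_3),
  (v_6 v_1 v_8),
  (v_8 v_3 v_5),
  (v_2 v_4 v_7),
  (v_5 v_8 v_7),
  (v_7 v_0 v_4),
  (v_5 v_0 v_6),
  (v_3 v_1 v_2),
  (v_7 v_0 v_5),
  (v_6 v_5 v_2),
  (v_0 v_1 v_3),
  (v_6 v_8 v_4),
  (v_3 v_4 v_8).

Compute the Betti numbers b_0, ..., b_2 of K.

Order the vertices as v_0 < v_1 < v_2 < v_3 < v_4 < v_5 < v_6 < v_7 < v_8. Listing each simplex with vertices in this order, K has dimension 2 with simplices:

  0-simplices (9): [v_0], [v_1], [v_2], [v_3], [v_4], [v_5], [v_6], [v_7], [v_8]
  1-simplices (27): (27 of them)
  2-simplices (18): (18 of them)

giving chain groups C_0 ≅ Z^9, C_1 ≅ Z^27, C_2 ≅ Z^18.

∂_1: C_1 → C_0 sends each edge [p,q] (with p < q) to q − p.
The 9×27 boundary matrix has rank 8 and Smith normal form diag(1,1,1,1,1,1,1,1).

∂_2: C_2 → C_1 maps a triangle to the signed sum of its edges. For instance
  ∂[v_3,v_5,v_8] = [v_5,v_8] − [v_3,v_8] + [v_3,v_5],
  ∂[v_0,v_1,v_3] = [v_1,v_3] − [v_0,v_3] + [v_0,v_1].
The 27×18 boundary matrix has rank 17 and Smith normal form diag(1,1,1,1,1,1,1,1,1,1,1,1,1,1,1,1,1).

Now H_k = ker ∂_k / im ∂_{k+1}, so:

  H_0: rank C_0 − rank ∂_1 = 9 − 8 = 1, and the invariant factors of ∂_1 are all 1, so H_0 ≅ Z.
  H_1: rank ker ∂_1 − rank ∂_2 = (27 − 8) − 17 = 2, and the invariant factors of ∂_2 are all 1, so H_1 ≅ Z^2.
  H_2: rank ker ∂_2 − rank ∂_3 = (18 − 17) − 0 = 1, and there is no ∂_3, so H_2 ≅ Z.

Hence the Betti numbers are b_0 = 1, b_1 = 2, b_2 = 1.

b_0 = 1, b_1 = 2, b_2 = 1.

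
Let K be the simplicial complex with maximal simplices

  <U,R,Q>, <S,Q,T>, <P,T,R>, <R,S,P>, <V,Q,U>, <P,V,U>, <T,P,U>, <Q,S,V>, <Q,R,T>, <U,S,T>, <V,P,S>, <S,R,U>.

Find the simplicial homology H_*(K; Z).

Take the total order P < Q < R < S < T < U < V on the vertex set. Then K (dimension 2) consists of the simplices:

  0-simplices (7): P, Q, R, S, T, U, V
  1-simplices (18): PR, PS, PT, PU, PV, QR, QS, QT, QU, QV, RS, RT, RU, ST, SU, SV, TU, UV
  2-simplices (12): PRS, PRT, PSV, PTU, PUV, QRT, QRU, QST, QSV, QUV, RSU, STU

Hence C_0 ≅ Z^7, C_1 ≅ Z^18, C_2 ≅ Z^12.

∂_1: C_1 → C_0 maps an edge to its endpoints' difference, ∂[p,q] = q − p. For instance
  ∂QR = R − Q.
The 7×18 boundary matrix has rank 6 and Smith normal form diag(1,1,1,1,1,1).

Boundary ∂_2: C_2 → C_1 acts by ∂[p,q,r] = [q,r] − [p,r] + [p,q]. For instance
  ∂QST = ST − QT + QS,
  ∂QSV = SV − QV + QS.
As a 18×12 matrix over Z this has rank 12, with invariant factors (1,1,1,1,1,1,1,1,1,1,1,2).

Computing H_k = (kernel of ∂_k) / (image of ∂_{k+1}):

  H_0: rank C_0 − rank ∂_1 = 7 − 6 = 1, and the invariant factors of ∂_1 are all 1, so H_0 ≅ Z.
  H_1: rank ker ∂_1 − rank ∂_2 = (18 − 6) − 12 = 0, and ∂_2 has invariant factor 2 > 1, so H_1 ≅ Z/2.
  H_2: rank ker ∂_2 − rank ∂_3 = (12 − 12) − 0 = 0, and there is no ∂_3, so H_2 ≅ 0.

(K is a triangulation of the real projective plane RP^2.)

H_0 = Z,  H_1 = Z/2,  H_2 = 0.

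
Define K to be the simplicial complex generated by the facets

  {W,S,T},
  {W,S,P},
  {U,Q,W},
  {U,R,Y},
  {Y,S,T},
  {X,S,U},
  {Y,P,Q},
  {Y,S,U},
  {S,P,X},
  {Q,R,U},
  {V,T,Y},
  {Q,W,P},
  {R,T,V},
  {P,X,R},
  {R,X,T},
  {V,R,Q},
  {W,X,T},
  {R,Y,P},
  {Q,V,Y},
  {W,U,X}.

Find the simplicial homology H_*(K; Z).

We work with the vertex ordering P < Q < R < S < T < U < V < W < X < Y. The simplices of K, each written with vertices in increasing order, are:

  0-simplices (10): P, Q, R, S, T, U, V, W, X, Y
  1-simplices (30): PQ, PR, PS, PW, PX, PY, QR, QU, QV, QW, QY, RT, RU, RV, RX, RY, ST, SU, SW, SX, SY, TV, TW, TX, TY, UW, UX, UY, VY, WX
  2-simplices (20): PQW, PQY, PRX, PRY, PSW, PSX, QRU, QRV, QUW, QVY, RTV, RTX, RUY, STW, STY, SUX, SUY, TVY, TWX, UWX

giving chain groups C_0 ≅ Z^10, C_1 ≅ Z^30, C_2 ≅ Z^20.

∂_1: C_1 → C_0 sends each edge [p,q] (with p < q) to q − p. For instance
  ∂TX = X − T.
The resulting 10×30 matrix has rank 9, and its Smith normal form has invariant factors (1,1,1,1,1,1,1,1,1).

Boundary ∂_2: C_2 → C_1 maps a triangle to the signed sum of its edges. For instance
  ∂STY = TY − SY + ST,
  ∂SUX = UX − SX + SU.
As a 30×20 matrix over Z this has rank 20, with invariant factors (1,1,1,1,1,1,1,1,1,1,1,1,1,1,1,1,1,1,1,2).

Computing H_k = (kernel of ∂_k) / (image of ∂_{k+1}):

  H_0: rank C_0 − rank ∂_1 = 10 − 9 = 1, and the invariant factors of ∂_1 are all 1, so H_0 = Z.
  H_1: rank ker ∂_1 − rank ∂_2 = (30 − 9) − 20 = 1, and ∂_2 has invariant factor 2 > 1, so H_1 = Z ⊕ Z_2.
  H_2: rank ker ∂_2 − rank ∂_3 = (20 − 20) − 0 = 0, and there is no ∂_3, so H_2 = 0.

H_0 ≅ Z,  H_1 ≅ Z ⊕ Z_2,  H_2 = 0.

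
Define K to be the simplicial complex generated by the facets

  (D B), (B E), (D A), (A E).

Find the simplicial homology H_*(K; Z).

K has 4 vertices, 4 edges.
rank ∂_0 = 0, rank ∂_1 = 3 ⇒ b_0 = 4 − 0 − 3 = 1; all invariant factors of ∂_1 are 1 so no torsion. So H_0 = Z.
rank ∂_1 = 3, rank ∂_2 = 0 ⇒ b_1 = 4 − 3 − 0 = 1. So H_1 = Z.

H_0 = Z,  H_1 = Z.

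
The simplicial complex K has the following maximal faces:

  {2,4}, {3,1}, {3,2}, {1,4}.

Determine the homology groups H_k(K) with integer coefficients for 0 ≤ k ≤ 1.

Take the total order 1 < 2 < 3 < 4 on the vertex set. Then K (dimension 1) consists of the simplices:

  0-simplices (4): [1], [2], [3], [4]
  1-simplices (4): [1,3], [1,4], [2,3], [2,4]

giving chain groups C_0 ≅ Z^4, C_1 ≅ Z^4.

The boundary map ∂_1: C_1 → C_0 sends each edge [p,q] (with p < q) to q − p.
As a 4×4 matrix over Z this has rank 3, with invariant factors (1,1,1).

Computing H_k = (kernel of ∂_k) / (image of ∂_{k+1}):

  H_0: rank C_0 − rank ∂_1 = 4 − 3 = 1, and the invariant factors of ∂_1 are all 1, so H_0 ≅ Z.
  H_1: rank ker ∂_1 − rank ∂_2 = (4 − 3) − 0 = 1, and there is no ∂_2, so H_1 ≅ Z.

H_0 = Z,  H_1 = Z.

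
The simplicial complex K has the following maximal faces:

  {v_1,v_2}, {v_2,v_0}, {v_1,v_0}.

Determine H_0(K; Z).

H_0 = Z.

Fix the vertex order v_0 < v_1 < v_2 and write every simplex with vertices in increasing order. Then dim K = 1 and the simplices of K are:

  0-simplices (3): [v_0], [v_1], [v_2]
  1-simplices (3): [v_0,v_1], [v_0,v_2], [v_1,v_2]

so the chain groups are C_0 ≅ Z^3, C_1 ≅ Z^3.

The boundary map ∂_1: C_1 → C_0 maps an edge to its endpoints' difference, ∂[p,q] = q − p.
The 3×3 boundary matrix has rank 2 and Smith normal form diag(1,1).

Now H_k = ker ∂_k / im ∂_{k+1}, so:

  H_0: rank C_0 − rank ∂_1 = 3 − 2 = 1, and the invariant factors of ∂_1 are all 1, so H_0 ≅ Z.

(K is a triangulation of the circle S^1.)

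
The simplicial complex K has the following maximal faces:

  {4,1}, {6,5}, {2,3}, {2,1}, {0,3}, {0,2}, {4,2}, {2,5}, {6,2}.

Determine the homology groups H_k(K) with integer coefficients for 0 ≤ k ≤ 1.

Take the total order 0 < 1 < 2 < 3 < 4 < 5 < 6 on the vertex set. Then K (dimension 1) consists of the simplices:

  0-simplices (7): [0], [1], [2], [3], [4], [5], [6]
  1-simplices (9): [0,2], [0,3], [1,2], [1,4], [2,3], [2,4], [2,5], [2,6], [5,6]

giving chain groups C_0 ≅ Z^7, C_1 ≅ Z^9.

The boundary map ∂_1: C_1 → C_0 sends each edge [p,q] (with p < q) to q − p.
As a 7×9 matrix over Z this has rank 6, with invariant factors (1,1,1,1,1,1).

Computing H_k = (kernel of ∂_k) / (image of ∂_{k+1}):

  H_0: rank C_0 − rank ∂_1 = 7 − 6 = 1, and the invariant factors of ∂_1 are all 1, so H_0 ≅ Z.
  H_1: rank ker ∂_1 − rank ∂_2 = (9 − 6) − 0 = 3, and there is no ∂_2, so H_1 ≅ Z^3.

H_0 ≅ Z,  H_1 ≅ Z^3.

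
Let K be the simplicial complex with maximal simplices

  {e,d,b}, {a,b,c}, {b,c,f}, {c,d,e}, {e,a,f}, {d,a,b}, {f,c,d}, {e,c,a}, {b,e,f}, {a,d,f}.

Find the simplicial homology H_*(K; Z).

K has 6 vertices, 15 edges, 10 triangles.
rank ∂_0 = 0, rank ∂_1 = 5 ⇒ b_0 = 6 − 0 − 5 = 1; all invariant factors of ∂_1 are 1 so no torsion. So H_0 ≅ Z.
rank ∂_1 = 5, rank ∂_2 = 10 ⇒ b_1 = 15 − 5 − 10 = 0; ∂_2 has invariant factor(s) [2] giving torsion. So H_1 ≅ Z/2.
rank ∂_2 = 10, rank ∂_3 = 0 ⇒ b_2 = 10 − 10 − 0 = 0. So H_2 ≅ 0.

H_0 = Z,  H_1 = Z/2,  H_2 = 0.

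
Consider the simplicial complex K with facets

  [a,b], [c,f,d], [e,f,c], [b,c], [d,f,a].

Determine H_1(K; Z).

H_1 ≅ Z.

We work with the vertex ordering a < b < c < d < e < f. The simplices of K, each written with vertices in increasing order, are:

  0-simplices (6): a, b, c, d, e, f
  1-simplices (9): ab, ad, af, bc, cd, ce, cf, df, ef
  2-simplices (3): adf, cdf, cef

Hence C_0 ≅ Z^6, C_1 ≅ Z^9, C_2 ≅ Z^3.

Boundary ∂_1: C_1 → C_0 is given by ∂[p,q] = [q] − [p].
This gives a 6×9 integer matrix of rank 5; reducing to Smith normal form yields diagonal entries (1,1,1,1,1).

Boundary ∂_2: C_2 → C_1 acts by ∂[p,q,r] = [q,r] − [p,r] + [p,q]. For instance
  ∂cdf = df − cf + cd,
  ∂adf = df − af + ad.
As a 9×3 matrix over Z this has rank 3, with invariant factors (1,1,1).

Now H_k = ker ∂_k / im ∂_{k+1}, so:

  H_1: rank ker ∂_1 − rank ∂_2 = (9 − 5) − 3 = 1, and the invariant factors of ∂_2 are all 1, so H_1 = Z.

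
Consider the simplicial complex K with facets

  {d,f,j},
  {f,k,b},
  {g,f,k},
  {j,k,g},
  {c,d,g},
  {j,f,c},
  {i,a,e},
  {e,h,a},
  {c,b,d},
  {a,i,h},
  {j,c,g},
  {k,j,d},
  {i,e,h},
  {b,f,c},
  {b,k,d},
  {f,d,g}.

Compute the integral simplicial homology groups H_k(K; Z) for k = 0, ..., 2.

K has 11 vertices, 24 edges, 16 triangles.
rank ∂_0 = 0, rank ∂_1 = 9 ⇒ b_0 = 11 − 0 − 9 = 2; all invariant factors of ∂_1 are 1 so no torsion. So H_0 ≅ Z^2.
rank ∂_1 = 9, rank ∂_2 = 15 ⇒ b_1 = 24 − 9 − 15 = 0; ∂_2 has invariant factor(s) [2] giving torsion. So H_1 ≅ Z/2.
rank ∂_2 = 15, rank ∂_3 = 0 ⇒ b_2 = 16 − 15 − 0 = 1. So H_2 ≅ Z.

H_0 = Z^2,  H_1 = Z/2,  H_2 = Z.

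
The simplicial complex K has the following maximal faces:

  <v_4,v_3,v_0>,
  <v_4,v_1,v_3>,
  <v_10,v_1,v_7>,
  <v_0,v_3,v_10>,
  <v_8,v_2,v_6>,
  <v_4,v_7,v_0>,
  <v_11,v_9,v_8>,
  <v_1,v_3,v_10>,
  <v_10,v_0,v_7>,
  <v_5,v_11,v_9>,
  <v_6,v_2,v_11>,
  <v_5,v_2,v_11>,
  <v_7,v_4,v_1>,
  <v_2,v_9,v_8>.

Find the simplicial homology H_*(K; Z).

K has 12 vertices, 24 edges, 14 triangles.
rank ∂_0 = 0, rank ∂_1 = 10 ⇒ b_0 = 12 − 0 − 10 = 2; all invariant factors of ∂_1 are 1 so no torsion. So H_0 ≅ Z^2.
rank ∂_1 = 10, rank ∂_2 = 13 ⇒ b_1 = 24 − 10 − 13 = 1; all invariant factors of ∂_2 are 1 so no torsion. So H_1 ≅ Z.
rank ∂_2 = 13, rank ∂_3 = 0 ⇒ b_2 = 14 − 13 − 0 = 1. So H_2 ≅ Z.

H_0 = Z^2,  H_1 = Z,  H_2 = Z.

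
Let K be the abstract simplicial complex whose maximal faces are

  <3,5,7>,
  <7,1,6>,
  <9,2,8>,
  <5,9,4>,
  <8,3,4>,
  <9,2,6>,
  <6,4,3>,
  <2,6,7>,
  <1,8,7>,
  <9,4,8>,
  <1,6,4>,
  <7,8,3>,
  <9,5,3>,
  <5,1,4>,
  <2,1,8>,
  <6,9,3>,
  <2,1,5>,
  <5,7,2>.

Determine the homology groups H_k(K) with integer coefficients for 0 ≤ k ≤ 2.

H_0 ≅ Z,  H_1 ≅ Z × Z/2,  H_2 = 0.

Order the vertices as 1 < 2 < 3 < 4 < 5 < 6 < 7 < 8 < 9. Listing each simplex with vertices in this order, K has dimension 2 with simplices:

  0-simplices (9): [1], [2], [3], [4], [5], [6], [7], [8], [9]
  1-simplices (27): (27 of them)
  2-simplices (18): [1,2,5], [1,2,8], [1,4,5], [1,4,6], [1,6,7], [1,7,8], [2,5,7], [2,6,7], [2,6,9], [2,8,9], [3,4,6], [3,4,8], [3,5,7], [3,5,9], [3,6,9], [3,7,8], [4,5,9], [4,8,9]

Hence C_0 ≅ Z^9, C_1 ≅ Z^27, C_2 ≅ Z^18.

The boundary map ∂_1: C_1 → C_0 maps an edge to its endpoints' difference, ∂[p,q] = q − p. For instance
  ∂[8,9] = [9] − [8].
As a 9×27 matrix over Z this has rank 8, with invariant factors (1,1,1,1,1,1,1,1).

Boundary ∂_2: C_2 → C_1 sends each 2-simplex [p,q,r] to [q,r] − [p,r] + [p,q]. For instance
  ∂[2,8,9] = [8,9] − [2,9] + [2,8],
  ∂[3,5,9] = [5,9] − [3,9] + [3,5].
As a 27×18 matrix over Z this has rank 18, with invariant factors (1,1,1,1,1,1,1,1,1,1,1,1,1,1,1,1,1,2).

Computing H_k = (kernel of ∂_k) / (image of ∂_{k+1}):

  H_0: rank C_0 − rank ∂_1 = 9 − 8 = 1, and the invariant factors of ∂_1 are all 1, so H_0 ≅ Z.
  H_1: rank ker ∂_1 − rank ∂_2 = (27 − 8) − 18 = 1, and ∂_2 has invariant factor 2 > 1, so H_1 ≅ Z × Z/2.
  H_2: rank ker ∂_2 − rank ∂_3 = (18 − 18) − 0 = 0, and there is no ∂_3, so H_2 ≅ 0.

As a check, the Euler characteristic is 9 − 27 + 18 = 0, which agrees with 1 − 1 + 0 = 0.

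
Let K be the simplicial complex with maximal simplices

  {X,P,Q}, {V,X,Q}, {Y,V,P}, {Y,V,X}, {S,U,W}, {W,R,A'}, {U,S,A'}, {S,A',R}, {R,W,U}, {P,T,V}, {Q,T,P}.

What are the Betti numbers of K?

b_0 = 2, b_1 = 2, b_2 = 0.

We work with the vertex ordering P < Q < R < S < T < U < V < W < X < Y < A'. The simplices of K, each written with vertices in increasing order, are:

  0-simplices (11): [P], [Q], [R], [S], [T], [U], [V], [W], [X], [Y], [A']
  1-simplices (22): [P,Q], [P,T], [P,V], [P,X], [P,Y], [Q,T], [Q,V], [Q,X], [R,S], [R,U], [R,W], [R,A'], [S,U], [S,W], [S,A'], [T,V], [U,W], [U,A'], [V,X], [V,Y], [W,A'], [X,Y]
  2-simplices (11): [P,Q,T], [P,Q,X], [P,T,V], [P,V,Y], [Q,V,X], [R,S,A'], [R,U,W], [R,W,A'], [S,U,W], [S,U,A'], [V,X,Y]

giving chain groups C_0 ≅ Z^11, C_1 ≅ Z^22, C_2 ≅ Z^11.

Boundary ∂_1: C_1 → C_0 sends each edge [p,q] (with p < q) to q − p. For instance
  ∂[S,W] = [W] − [S].
The resulting 11×22 matrix has rank 9, and its Smith normal form has invariant factors (1,1,1,1,1,1,1,1,1).

∂_2: C_2 → C_1 acts by ∂[p,q,r] = [q,r] − [p,r] + [p,q]. For instance
  ∂[R,W,A'] = [W,A'] − [R,A'] + [R,W],
  ∂[Q,V,X] = [V,X] − [Q,X] + [Q,V].
The 22×11 boundary matrix has rank 11 and Smith normal form diag(1,1,1,1,1,1,1,1,1,1,1).

Now H_k = ker ∂_k / im ∂_{k+1}, so:

  H_0: rank C_0 − rank ∂_1 = 11 − 9 = 2, and the invariant factors of ∂_1 are all 1, so H_0 = Z^2.
  H_1: rank ker ∂_1 − rank ∂_2 = (22 − 9) − 11 = 2, and the invariant factors of ∂_2 are all 1, so H_1 = Z^2.
  H_2: rank ker ∂_2 − rank ∂_3 = (11 − 11) − 0 = 0, and there is no ∂_3, so H_2 = 0.

Hence the Betti numbers are b_0 = 2, b_1 = 2, b_2 = 0.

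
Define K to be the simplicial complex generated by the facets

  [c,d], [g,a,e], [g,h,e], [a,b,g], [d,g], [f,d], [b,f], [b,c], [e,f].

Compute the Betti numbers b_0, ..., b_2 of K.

b_0 = 1, b_1 = 3, b_2 = 0.

Take the total order a < b < c < d < e < f < g < h on the vertex set. Then K (dimension 2) consists of the simplices:

  0-simplices (8): a, b, c, d, e, f, g, h
  1-simplices (13): ab, ae, ag, bc, bf, bg, cd, df, dg, ef, eg, eh, gh
  2-simplices (3): abg, aeg, egh

so the chain groups are C_0 ≅ Z^8, C_1 ≅ Z^13, C_2 ≅ Z^3.

∂_1: C_1 → C_0 sends each edge [p,q] (with p < q) to q − p. For instance
  ∂bf = f − b.
As a 8×13 matrix over Z this has rank 7, with invariant factors (1,1,1,1,1,1,1).

Boundary ∂_2: C_2 → C_1 maps a triangle to the signed sum of its edges. For instance
  ∂aeg = eg − ag + ae,
  ∂abg = bg − ag + ab.
This gives a 13×3 integer matrix of rank 3; reducing to Smith normal form yields diagonal entries (1,1,1).

Reading off H_k = ker ∂_k / im ∂_{k+1}:

  H_0: rank C_0 − rank ∂_1 = 8 − 7 = 1, and the invariant factors of ∂_1 are all 1, so H_0 = Z.
  H_1: rank ker ∂_1 − rank ∂_2 = (13 − 7) − 3 = 3, and the invariant factors of ∂_2 are all 1, so H_1 = Z^3.
  H_2: rank ker ∂_2 − rank ∂_3 = (3 − 3) − 0 = 0, and there is no ∂_3, so H_2 = 0.

Hence the Betti numbers are b_0 = 1, b_1 = 3, b_2 = 0.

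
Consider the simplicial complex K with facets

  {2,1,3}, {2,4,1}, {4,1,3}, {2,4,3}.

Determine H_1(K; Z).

Fix the vertex order 1 < 2 < 3 < 4 and write every simplex with vertices in increasing order. Then dim K = 2 and the simplices of K are:

  0-simplices (4): [1], [2], [3], [4]
  1-simplices (6): [1,2], [1,3], [1,4], [2,3], [2,4], [3,4]
  2-simplices (4): [1,2,3], [1,2,4], [1,3,4], [2,3,4]

so the chain groups are C_0 ≅ Z^4, C_1 ≅ Z^6, C_2 ≅ Z^4.

The boundary map ∂_1: C_1 → C_0 sends each edge [p,q] (with p < q) to q − p. For instance
  ∂[1,3] = [3] − [1].
This gives a 4×6 integer matrix of rank 3; reducing to Smith normal form yields diagonal entries (1,1,1).

Boundary ∂_2: C_2 → C_1 maps a triangle to the signed sum of its edges. For instance
  ∂[1,2,4] = [2,4] − [1,4] + [1,2],
  ∂[2,3,4] = [3,4] − [2,4] + [2,3].
This gives a 6×4 integer matrix of rank 3; reducing to Smith normal form yields diagonal entries (1,1,1).

Computing H_k = (kernel of ∂_k) / (image of ∂_{k+1}):

  H_1: rank ker ∂_1 − rank ∂_2 = (6 − 3) − 3 = 0, and the invariant factors of ∂_2 are all 1, so H_1 ≅ 0.

(K is a triangulation of the 2-sphere S^2.)

H_1 = 0.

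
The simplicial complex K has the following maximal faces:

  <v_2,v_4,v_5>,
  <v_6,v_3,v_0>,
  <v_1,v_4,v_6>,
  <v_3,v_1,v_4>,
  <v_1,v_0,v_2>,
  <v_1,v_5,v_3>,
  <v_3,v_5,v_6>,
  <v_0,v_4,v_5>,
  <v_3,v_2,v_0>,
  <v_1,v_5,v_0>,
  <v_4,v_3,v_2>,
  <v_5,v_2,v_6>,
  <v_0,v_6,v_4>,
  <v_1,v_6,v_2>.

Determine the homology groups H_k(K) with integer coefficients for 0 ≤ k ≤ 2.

We work with the vertex ordering v_0 < v_1 < v_2 < v_3 < v_4 < v_5 < v_6. The simplices of K, each written with vertices in increasing order, are:

  0-simplices (7): [v_0], [v_1], [v_2], [v_3], [v_4], [v_5], [v_6]
  1-simplices (21): (21 of them)
  2-simplices (14): (14 of them)

so the chain groups are C_0 ≅ Z^7, C_1 ≅ Z^21, C_2 ≅ Z^14.

∂_1: C_1 → C_0 maps an edge to its endpoints' difference, ∂[p,q] = q − p.
The resulting 7×21 matrix has rank 6, and its Smith normal form has invariant factors (1,1,1,1,1,1).

Boundary ∂_2: C_2 → C_1 acts by ∂[p,q,r] = [q,r] − [p,r] + [p,q]. For instance
  ∂[v_0,v_4,v_5] = [v_4,v_5] − [v_0,v_5] + [v_0,v_4],
  ∂[v_2,v_4,v_5] = [v_4,v_5] − [v_2,v_5] + [v_2,v_4].
The resulting 21×14 matrix has rank 13, and its Smith normal form has invariant factors (1,1,1,1,1,1,1,1,1,1,1,1,1).

Reading off H_k = ker ∂_k / im ∂_{k+1}:

  H_0: rank C_0 − rank ∂_1 = 7 − 6 = 1, and the invariant factors of ∂_1 are all 1, so H_0 = Z.
  H_1: rank ker ∂_1 − rank ∂_2 = (21 − 6) − 13 = 2, and the invariant factors of ∂_2 are all 1, so H_1 = Z^2.
  H_2: rank ker ∂_2 − rank ∂_3 = (14 − 13) − 0 = 1, and there is no ∂_3, so H_2 = Z.

As a check, the Euler characteristic is 7 − 21 + 14 = 0, which agrees with 1 − 2 + 1 = 0.

H_0 ≅ Z,  H_1 ≅ Z^2,  H_2 ≅ Z.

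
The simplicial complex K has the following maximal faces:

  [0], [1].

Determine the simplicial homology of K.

Fix the vertex order 0 < 1 and write every simplex with vertices in increasing order. Then dim K = 0 and the simplices of K are:

  0-simplices (2): [0], [1]

so the chain groups are C_0 ≅ Z^2.

Computing H_k = (kernel of ∂_k) / (image of ∂_{k+1}):

  H_0: rank C_0 − rank ∂_1 = 2 − 0 = 2, and there is no ∂_1, so H_0 ≅ Z^2.

(K is a triangulation of a set of 2 points.)

H_0 = Z^2.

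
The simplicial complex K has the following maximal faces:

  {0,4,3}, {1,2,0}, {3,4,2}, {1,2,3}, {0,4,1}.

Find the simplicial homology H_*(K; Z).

We work with the vertex ordering 0 < 1 < 2 < 3 < 4. The simplices of K, each written with vertices in increasing order, are:

  0-simplices (5): [0], [1], [2], [3], [4]
  1-simplices (10): [0,1], [0,2], [0,3], [0,4], [1,2], [1,3], [1,4], [2,3], [2,4], [3,4]
  2-simplices (5): [0,1,2], [0,1,4], [0,3,4], [1,2,3], [2,3,4]

so the chain groups are C_0 ≅ Z^5, C_1 ≅ Z^10, C_2 ≅ Z^5.

Boundary ∂_1: C_1 → C_0 sends each edge [p,q] (with p < q) to q − p. For instance
  ∂[2,4] = [4] − [2].
The resulting 5×10 matrix has rank 4, and its Smith normal form has invariant factors (1,1,1,1).

∂_2: C_2 → C_1 sends each 2-simplex [p,q,r] to [q,r] − [p,r] + [p,q]. For instance
  ∂[2,3,4] = [3,4] − [2,4] + [2,3],
  ∂[0,3,4] = [3,4] − [0,4] + [0,3].
As a 10×5 matrix over Z this has rank 5, with invariant factors (1,1,1,1,1).

Now H_k = ker ∂_k / im ∂_{k+1}, so:

  H_0: rank C_0 − rank ∂_1 = 5 − 4 = 1, and the invariant factors of ∂_1 are all 1, so H_0 = Z.
  H_1: rank ker ∂_1 − rank ∂_2 = (10 − 4) − 5 = 1, and the invariant factors of ∂_2 are all 1, so H_1 = Z.
  H_2: rank ker ∂_2 − rank ∂_3 = (5 − 5) − 0 = 0, and there is no ∂_3, so H_2 = 0.

(K is a triangulation of the Möbius band.)

H_0 = Z,  H_1 = Z,  H_2 = 0.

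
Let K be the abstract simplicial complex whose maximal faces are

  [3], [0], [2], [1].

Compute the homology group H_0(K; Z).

Order the vertices as 0 < 1 < 2 < 3. Listing each simplex with vertices in this order, K has dimension 0 with simplices:

  0-simplices (4): [0], [1], [2], [3]

so the chain groups are C_0 ≅ Z^4.

Reading off H_k = ker ∂_k / im ∂_{k+1}:

  H_0: rank C_0 − rank ∂_1 = 4 − 0 = 4, and there is no ∂_1, so H_0 = Z^4.

H_0 = Z^4.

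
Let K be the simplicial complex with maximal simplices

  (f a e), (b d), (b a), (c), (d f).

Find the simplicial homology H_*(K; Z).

Fix the vertex order a < b < c < d < e < f and write every simplex with vertices in increasing order. Then dim K = 2 and the simplices of K are:

  0-simplices (6): a, b, c, d, e, f
  1-simplices (6): ab, ae, af, bd, df, ef
  2-simplices (1): aef

giving chain groups C_0 ≅ Z^6, C_1 ≅ Z^6, C_2 ≅ Z^1.

The boundary map ∂_1: C_1 → C_0 is given by ∂[p,q] = [q] − [p]. For instance
  ∂bd = d − b.
The 6×6 boundary matrix has rank 4 and Smith normal form diag(1,1,1,1).

∂_2: C_2 → C_1 sends each 2-simplex [p,q,r] to [q,r] − [p,r] + [p,q]. For instance
  ∂aef = ef − af + ae.
The 6×1 boundary matrix has rank 1 and Smith normal form diag(1).

Now H_k = ker ∂_k / im ∂_{k+1}, so:

  H_0: rank C_0 − rank ∂_1 = 6 − 4 = 2, and the invariant factors of ∂_1 are all 1, so H_0 ≅ Z^2.
  H_1: rank ker ∂_1 − rank ∂_2 = (6 − 4) − 1 = 1, and the invariant factors of ∂_2 are all 1, so H_1 ≅ Z.
  H_2: rank ker ∂_2 − rank ∂_3 = (1 − 1) − 0 = 0, and there is no ∂_3, so H_2 ≅ 0.

As a check, the Euler characteristic is 6 − 6 + 1 = 1, which agrees with 2 − 1 + 0 = 1.

H_0 = Z^2,  H_1 = Z,  H_2 = 0.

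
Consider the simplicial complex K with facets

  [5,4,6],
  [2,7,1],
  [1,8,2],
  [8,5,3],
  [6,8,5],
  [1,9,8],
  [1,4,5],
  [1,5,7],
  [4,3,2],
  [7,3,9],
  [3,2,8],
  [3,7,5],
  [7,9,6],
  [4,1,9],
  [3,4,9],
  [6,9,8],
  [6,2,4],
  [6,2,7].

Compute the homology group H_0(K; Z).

Order the vertices as 1 < 2 < 3 < 4 < 5 < 6 < 7 < 8 < 9. Listing each simplex with vertices in this order, K has dimension 2 with simplices:

  0-simplices (9): [1], [2], [3], [4], [5], [6], [7], [8], [9]
  1-simplices (27): (27 of them)
  2-simplices (18): [1,2,7], [1,2,8], [1,4,5], [1,4,9], [1,5,7], [1,8,9], [2,3,4], [2,3,8], [2,4,6], [2,6,7], [3,4,9], [3,5,7], [3,5,8], [3,7,9], [4,5,6], [5,6,8], [6,7,9], [6,8,9]

Hence C_0 ≅ Z^9, C_1 ≅ Z^27, C_2 ≅ Z^18.

The boundary map ∂_1: C_1 → C_0 sends each edge [p,q] (with p < q) to q − p. For instance
  ∂[7,9] = [9] − [7].
This gives a 9×27 integer matrix of rank 8; reducing to Smith normal form yields diagonal entries (1,1,1,1,1,1,1,1).

The boundary map ∂_2: C_2 → C_1 sends each 2-simplex [p,q,r] to [q,r] − [p,r] + [p,q]. For instance
  ∂[6,7,9] = [7,9] − [6,9] + [6,7],
  ∂[1,4,5] = [4,5] − [1,5] + [1,4].
The 27×18 boundary matrix has rank 17 and Smith normal form diag(1,1,1,1,1,1,1,1,1,1,1,1,1,1,1,1,1).

Computing H_k = (kernel of ∂_k) / (image of ∂_{k+1}):

  H_0: rank C_0 − rank ∂_1 = 9 − 8 = 1, and the invariant factors of ∂_1 are all 1, so H_0 = Z.

H_0 ≅ Z.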